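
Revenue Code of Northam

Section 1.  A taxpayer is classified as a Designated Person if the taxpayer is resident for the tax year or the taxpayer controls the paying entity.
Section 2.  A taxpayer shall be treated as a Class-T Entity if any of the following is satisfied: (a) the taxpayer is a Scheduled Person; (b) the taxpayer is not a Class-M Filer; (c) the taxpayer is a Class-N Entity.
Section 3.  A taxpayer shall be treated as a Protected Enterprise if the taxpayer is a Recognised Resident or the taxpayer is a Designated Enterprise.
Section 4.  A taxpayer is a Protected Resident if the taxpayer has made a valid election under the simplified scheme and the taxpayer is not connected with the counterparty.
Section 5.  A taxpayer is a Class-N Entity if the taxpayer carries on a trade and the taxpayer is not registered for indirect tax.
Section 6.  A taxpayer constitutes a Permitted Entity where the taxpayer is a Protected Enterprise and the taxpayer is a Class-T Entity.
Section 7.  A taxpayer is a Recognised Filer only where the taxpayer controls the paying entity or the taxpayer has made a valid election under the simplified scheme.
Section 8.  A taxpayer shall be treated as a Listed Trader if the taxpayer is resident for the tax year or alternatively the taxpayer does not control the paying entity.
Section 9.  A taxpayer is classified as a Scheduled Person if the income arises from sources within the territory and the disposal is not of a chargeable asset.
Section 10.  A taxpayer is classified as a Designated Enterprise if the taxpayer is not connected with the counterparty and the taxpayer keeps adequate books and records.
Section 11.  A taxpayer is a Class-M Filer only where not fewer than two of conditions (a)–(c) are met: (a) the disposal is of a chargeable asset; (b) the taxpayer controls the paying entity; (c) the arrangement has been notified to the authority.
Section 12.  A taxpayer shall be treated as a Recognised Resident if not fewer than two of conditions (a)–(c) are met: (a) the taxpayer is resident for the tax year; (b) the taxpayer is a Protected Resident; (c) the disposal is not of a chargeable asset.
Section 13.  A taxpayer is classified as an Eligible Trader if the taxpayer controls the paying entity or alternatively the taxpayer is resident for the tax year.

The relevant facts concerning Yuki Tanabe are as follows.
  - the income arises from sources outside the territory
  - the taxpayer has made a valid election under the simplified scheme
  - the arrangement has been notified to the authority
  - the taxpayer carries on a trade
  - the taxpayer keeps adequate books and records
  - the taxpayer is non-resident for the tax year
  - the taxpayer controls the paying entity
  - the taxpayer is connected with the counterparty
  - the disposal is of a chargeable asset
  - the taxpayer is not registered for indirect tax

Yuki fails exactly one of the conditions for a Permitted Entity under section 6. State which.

Protected Enterprise

section 4 — Protected Resident: [the taxpayer has made a valid election under the simplified scheme? yes] AND [the taxpayer is not connected with the counterparty? no] → not satisfied.
section 12 — Recognised Resident: the taxpayer is resident for the tax year? no; Protected Resident (section 4)? no; the disposal is not of a chargeable asset? no — 0 of 3 hold (need ≥2) → not satisfied.
section 10 — Designated Enterprise: [the taxpayer is not connected with the counterparty? no] AND [the taxpayer keeps adequate books and records? yes] → not satisfied.
section 3 — Protected Enterprise: [Recognised Resident (section 12)? no] OR [Designated Enterprise (section 10)? no] → not satisfied.
section 9 — Scheduled Person: [the income arises from sources within the territory? no] AND [the disposal is not of a chargeable asset? no] → not satisfied.
section 11 — Class-M Filer: the disposal is of a chargeable asset? yes; the taxpayer controls the paying entity? yes; the arrangement has been notified to the authority? yes — 3 of 3 hold (need ≥2) → satisfied.
section 5 — Class-N Entity: [the taxpayer carries on a trade? yes] AND [the taxpayer is not registered for indirect tax? yes] → satisfied.
section 2 — Class-T Entity: [Scheduled Person (section 9)? no] OR [not a Class-M Filer (section 11)? no] OR [Class-N Entity (section 5)? yes] → satisfied.
section 6 — Permitted Entity: [Protected Enterprise (section 3)? no] AND [Class-T Entity (section 2)? yes] → not satisfied.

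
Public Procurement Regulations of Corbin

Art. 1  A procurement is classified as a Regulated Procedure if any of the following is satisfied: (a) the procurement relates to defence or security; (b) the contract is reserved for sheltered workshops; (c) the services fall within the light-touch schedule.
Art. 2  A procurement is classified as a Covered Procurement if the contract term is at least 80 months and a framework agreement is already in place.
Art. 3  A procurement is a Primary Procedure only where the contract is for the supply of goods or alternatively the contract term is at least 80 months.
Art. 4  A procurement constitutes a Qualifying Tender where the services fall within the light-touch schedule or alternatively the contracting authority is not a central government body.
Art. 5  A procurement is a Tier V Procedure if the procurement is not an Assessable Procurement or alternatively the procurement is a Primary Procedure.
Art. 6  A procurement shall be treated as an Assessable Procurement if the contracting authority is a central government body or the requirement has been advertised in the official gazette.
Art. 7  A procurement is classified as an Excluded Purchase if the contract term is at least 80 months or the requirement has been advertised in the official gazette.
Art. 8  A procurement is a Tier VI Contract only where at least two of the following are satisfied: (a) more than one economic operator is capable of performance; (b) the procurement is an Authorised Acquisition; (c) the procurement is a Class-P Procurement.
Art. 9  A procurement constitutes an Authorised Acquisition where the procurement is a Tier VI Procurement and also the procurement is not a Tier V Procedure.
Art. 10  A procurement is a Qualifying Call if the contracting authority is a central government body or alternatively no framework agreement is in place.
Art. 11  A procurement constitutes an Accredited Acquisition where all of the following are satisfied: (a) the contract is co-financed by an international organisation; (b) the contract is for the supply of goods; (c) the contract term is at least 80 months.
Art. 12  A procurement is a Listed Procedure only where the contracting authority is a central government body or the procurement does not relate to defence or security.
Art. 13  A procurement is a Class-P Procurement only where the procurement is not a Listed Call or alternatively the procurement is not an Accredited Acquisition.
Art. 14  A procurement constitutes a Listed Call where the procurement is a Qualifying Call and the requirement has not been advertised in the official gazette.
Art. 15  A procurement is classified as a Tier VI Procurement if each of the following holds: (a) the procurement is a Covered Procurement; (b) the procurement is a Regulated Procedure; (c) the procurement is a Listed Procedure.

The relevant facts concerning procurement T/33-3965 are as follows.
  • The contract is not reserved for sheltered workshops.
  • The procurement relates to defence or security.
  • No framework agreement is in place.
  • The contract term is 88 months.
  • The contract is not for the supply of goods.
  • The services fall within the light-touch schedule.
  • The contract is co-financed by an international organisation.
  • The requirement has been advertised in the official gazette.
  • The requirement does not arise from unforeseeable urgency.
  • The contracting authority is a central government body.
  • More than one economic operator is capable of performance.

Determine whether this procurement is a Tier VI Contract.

Under article 2: contract term: 88 months ≥ 80 months? yes; and a framework agreement is already in place? no. So the procurement is not a Covered Procurement.
Under article 1: the procurement relates to defence or security? yes; or the contract is reserved for sheltered workshops? no; or the services fall within the light-touch schedule? yes. So the procurement is a Regulated Procedure.
Under article 12: the contracting authority is a central government body? yes; or the procurement does not relate to defence or security? no. So the procurement is a Listed Procedure.
Under article 15: Covered Procurement (article 2)? no; and Regulated Procedure (article 1)? yes; and Listed Procedure (article 12)? yes. So the procurement is not a Tier VI Procurement.
Under article 6: the contracting authority is a central government body? yes; or the requirement has been advertised in the official gazette? yes. So the procurement is an Assessable Procurement.
Under article 3: the contract is for the supply of goods? no; or contract term: 88 months ≥ 80 months? yes. So the procurement is a Primary Procedure.
Under article 5: not an Assessable Procurement (article 6)? no; or Primary Procedure (article 3)? yes. So the procurement is a Tier V Procedure.
Under article 9: Tier VI Procurement (article 15)? no; and not a Tier V Procedure (article 5)? no. So the procurement is not an Authorised Acquisition.
Under article 10: the contracting authority is a central government body? yes; or no framework agreement is in place? yes. So the procurement is a Qualifying Call.
Under article 14: Qualifying Call (article 10)? yes; and the requirement has not been advertised in the official gazette? no. So the procurement is not a Listed Call.
Under article 11: the contract is co-financed by an international organisation? yes; and the contract is for the supply of goods? no; and contract term: 88 months ≥ 80 months? yes. So the procurement is not an Accredited Acquisition.
Under article 13: not a Listed Call (article 14)? yes; or not an Accredited Acquisition (article 11)? yes. So the procurement is a Class-P Procurement.
Under article 8: more than one economic operator is capable of performance? yes; Authorised Acquisition (article 9)? no; Class-P Procurement (article 13)? yes — 2 of 3 hold (need ≥2) → satisfied.

Yes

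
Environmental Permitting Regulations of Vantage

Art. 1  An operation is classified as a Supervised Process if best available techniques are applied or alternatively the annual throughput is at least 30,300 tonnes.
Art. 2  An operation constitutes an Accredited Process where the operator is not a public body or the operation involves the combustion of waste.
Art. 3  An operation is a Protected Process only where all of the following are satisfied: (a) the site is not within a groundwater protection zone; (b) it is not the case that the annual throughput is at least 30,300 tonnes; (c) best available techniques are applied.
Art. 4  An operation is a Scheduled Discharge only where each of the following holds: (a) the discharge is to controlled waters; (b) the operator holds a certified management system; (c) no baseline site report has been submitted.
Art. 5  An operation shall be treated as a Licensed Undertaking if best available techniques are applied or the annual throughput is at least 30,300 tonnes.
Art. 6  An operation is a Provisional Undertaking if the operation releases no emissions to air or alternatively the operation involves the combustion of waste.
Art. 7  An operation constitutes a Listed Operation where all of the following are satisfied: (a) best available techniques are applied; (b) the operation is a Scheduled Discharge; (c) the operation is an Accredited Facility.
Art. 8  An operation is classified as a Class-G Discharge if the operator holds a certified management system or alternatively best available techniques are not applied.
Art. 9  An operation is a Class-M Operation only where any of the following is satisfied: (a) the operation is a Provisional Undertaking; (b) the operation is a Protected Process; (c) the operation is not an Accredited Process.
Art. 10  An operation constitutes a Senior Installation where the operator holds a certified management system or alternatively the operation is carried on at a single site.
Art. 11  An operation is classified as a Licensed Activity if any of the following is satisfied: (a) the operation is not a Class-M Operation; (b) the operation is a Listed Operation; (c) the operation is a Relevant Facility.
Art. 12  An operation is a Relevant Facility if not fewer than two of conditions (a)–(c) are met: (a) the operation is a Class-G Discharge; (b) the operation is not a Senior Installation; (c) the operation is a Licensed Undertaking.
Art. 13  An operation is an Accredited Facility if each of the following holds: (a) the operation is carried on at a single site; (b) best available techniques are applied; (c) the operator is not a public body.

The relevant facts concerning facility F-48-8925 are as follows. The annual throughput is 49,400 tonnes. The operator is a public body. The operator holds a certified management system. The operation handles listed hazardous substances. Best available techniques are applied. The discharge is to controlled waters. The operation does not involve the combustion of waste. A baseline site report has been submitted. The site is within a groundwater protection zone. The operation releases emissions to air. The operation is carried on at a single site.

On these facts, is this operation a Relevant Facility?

Yes

Under article 8: the operator holds a certified management system? yes; or best available techniques are not applied? no. So the operation is a Class-G Discharge.
Under article 10: the operator holds a certified management system? yes; or the operation is carried on at a single site? yes. So the operation is a Senior Installation.
Under article 5: best available techniques are applied? yes; or annual throughput: 49,400 tonnes ≥ 30,300 tonnes? yes. So the operation is a Licensed Undertaking.
Under article 12: Class-G Discharge (article 8)? yes; not a Senior Installation (article 10)? no; Licensed Undertaking (article 5)? yes — 2 of 3 hold (need ≥2) → satisfied.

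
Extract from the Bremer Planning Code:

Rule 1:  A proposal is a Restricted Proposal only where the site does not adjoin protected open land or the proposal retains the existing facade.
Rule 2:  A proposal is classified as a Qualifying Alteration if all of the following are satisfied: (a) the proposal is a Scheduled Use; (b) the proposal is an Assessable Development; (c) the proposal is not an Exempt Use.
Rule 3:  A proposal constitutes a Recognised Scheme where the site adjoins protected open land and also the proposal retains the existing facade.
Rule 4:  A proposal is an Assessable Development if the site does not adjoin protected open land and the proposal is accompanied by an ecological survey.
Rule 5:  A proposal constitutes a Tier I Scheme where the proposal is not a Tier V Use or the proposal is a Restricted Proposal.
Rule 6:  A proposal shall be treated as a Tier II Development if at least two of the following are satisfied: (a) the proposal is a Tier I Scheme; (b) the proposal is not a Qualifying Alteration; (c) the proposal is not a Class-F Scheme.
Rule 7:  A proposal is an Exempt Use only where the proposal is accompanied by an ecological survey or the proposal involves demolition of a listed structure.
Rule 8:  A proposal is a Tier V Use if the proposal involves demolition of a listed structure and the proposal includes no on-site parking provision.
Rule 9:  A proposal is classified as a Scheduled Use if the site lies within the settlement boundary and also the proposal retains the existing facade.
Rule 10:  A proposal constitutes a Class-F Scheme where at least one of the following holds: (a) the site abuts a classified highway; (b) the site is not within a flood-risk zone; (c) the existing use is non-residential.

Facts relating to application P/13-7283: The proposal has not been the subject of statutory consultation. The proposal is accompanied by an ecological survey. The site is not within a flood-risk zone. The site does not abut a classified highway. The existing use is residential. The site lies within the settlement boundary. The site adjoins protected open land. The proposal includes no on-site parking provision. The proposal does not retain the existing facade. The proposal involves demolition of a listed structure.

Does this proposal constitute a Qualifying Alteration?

No

Under rule 9: the site lies within the settlement boundary? yes; and the proposal retains the existing facade? no. So the proposal is not a Scheduled Use.
Under rule 4: the site does not adjoin protected open land? no; and the proposal is accompanied by an ecological survey? yes. So the proposal is not an Assessable Development.
Under rule 7: the proposal is accompanied by an ecological survey? yes; or the proposal involves demolition of a listed structure? yes. So the proposal is an Exempt Use.
Under rule 2: Scheduled Use (rule 9)? no; and Assessable Development (rule 4)? no; and not an Exempt Use (rule 7)? no. So the proposal is not a Qualifying Alteration.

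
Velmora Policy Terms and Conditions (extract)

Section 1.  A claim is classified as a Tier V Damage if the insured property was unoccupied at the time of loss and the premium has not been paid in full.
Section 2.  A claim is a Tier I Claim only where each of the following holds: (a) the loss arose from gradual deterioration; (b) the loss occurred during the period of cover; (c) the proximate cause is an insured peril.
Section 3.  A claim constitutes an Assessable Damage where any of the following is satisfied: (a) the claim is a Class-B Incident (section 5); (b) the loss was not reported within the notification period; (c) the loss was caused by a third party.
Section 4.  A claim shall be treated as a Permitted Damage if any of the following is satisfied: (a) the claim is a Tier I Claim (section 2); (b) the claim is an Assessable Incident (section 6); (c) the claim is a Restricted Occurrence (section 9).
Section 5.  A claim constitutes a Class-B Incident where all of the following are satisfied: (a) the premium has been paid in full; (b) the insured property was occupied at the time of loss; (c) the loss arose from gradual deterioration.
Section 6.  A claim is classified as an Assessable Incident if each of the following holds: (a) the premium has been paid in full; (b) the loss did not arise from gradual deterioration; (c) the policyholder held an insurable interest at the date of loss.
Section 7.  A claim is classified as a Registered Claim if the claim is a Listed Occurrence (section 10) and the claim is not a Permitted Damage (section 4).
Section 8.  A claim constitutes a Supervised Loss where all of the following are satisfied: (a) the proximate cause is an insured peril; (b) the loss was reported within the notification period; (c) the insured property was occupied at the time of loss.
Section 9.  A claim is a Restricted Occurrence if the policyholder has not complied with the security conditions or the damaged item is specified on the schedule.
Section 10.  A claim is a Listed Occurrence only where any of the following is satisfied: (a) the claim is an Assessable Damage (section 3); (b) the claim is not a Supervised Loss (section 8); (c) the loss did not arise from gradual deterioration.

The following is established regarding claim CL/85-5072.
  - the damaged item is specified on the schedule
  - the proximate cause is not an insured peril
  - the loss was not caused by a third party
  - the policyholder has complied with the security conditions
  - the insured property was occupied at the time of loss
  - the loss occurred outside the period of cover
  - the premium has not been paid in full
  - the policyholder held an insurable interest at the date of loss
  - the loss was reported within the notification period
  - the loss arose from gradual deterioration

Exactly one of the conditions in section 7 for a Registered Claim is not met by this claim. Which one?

section 5 — Class-B Incident: [the premium has been paid in full? no] AND [the insured property was occupied at the time of loss? yes] AND [the loss arose from gradual deterioration? yes] → not satisfied.
section 3 — Assessable Damage: [Class-B Incident (section 5)? no] OR [the loss was not reported within the notification period? no] OR [the loss was caused by a third party? no] → not satisfied.
section 8 — Supervised Loss: [the proximate cause is an insured peril? no] AND [the loss was reported within the notification period? yes] AND [the insured property was occupied at the time of loss? yes] → not satisfied.
section 10 — Listed Occurrence: [Assessable Damage (section 3)? no] OR [not a Supervised Loss (section 8)? yes] OR [the loss did not arise from gradual deterioration? no] → satisfied.
section 2 — Tier I Claim: [the loss arose from gradual deterioration? yes] AND [the loss occurred during the period of cover? no] AND [the proximate cause is an insured peril? no] → not satisfied.
section 6 — Assessable Incident: [the premium has been paid in full? no] AND [the loss did not arise from gradual deterioration? no] AND [the policyholder held an insurable interest at the date of loss? yes] → not satisfied.
section 9 — Restricted Occurrence: [the policyholder has not complied with the security conditions? no] OR [the damaged item is specified on the schedule? yes] → satisfied.
section 4 — Permitted Damage: [Tier I Claim (section 2)? no] OR [Assessable Incident (section 6)? no] OR [Restricted Occurrence (section 9)? yes] → satisfied.
section 7 — Registered Claim: [Listed Occurrence (section 10)? yes] AND [not a Permitted Damage (section 4)? no] → not satisfied.

Permitted Damage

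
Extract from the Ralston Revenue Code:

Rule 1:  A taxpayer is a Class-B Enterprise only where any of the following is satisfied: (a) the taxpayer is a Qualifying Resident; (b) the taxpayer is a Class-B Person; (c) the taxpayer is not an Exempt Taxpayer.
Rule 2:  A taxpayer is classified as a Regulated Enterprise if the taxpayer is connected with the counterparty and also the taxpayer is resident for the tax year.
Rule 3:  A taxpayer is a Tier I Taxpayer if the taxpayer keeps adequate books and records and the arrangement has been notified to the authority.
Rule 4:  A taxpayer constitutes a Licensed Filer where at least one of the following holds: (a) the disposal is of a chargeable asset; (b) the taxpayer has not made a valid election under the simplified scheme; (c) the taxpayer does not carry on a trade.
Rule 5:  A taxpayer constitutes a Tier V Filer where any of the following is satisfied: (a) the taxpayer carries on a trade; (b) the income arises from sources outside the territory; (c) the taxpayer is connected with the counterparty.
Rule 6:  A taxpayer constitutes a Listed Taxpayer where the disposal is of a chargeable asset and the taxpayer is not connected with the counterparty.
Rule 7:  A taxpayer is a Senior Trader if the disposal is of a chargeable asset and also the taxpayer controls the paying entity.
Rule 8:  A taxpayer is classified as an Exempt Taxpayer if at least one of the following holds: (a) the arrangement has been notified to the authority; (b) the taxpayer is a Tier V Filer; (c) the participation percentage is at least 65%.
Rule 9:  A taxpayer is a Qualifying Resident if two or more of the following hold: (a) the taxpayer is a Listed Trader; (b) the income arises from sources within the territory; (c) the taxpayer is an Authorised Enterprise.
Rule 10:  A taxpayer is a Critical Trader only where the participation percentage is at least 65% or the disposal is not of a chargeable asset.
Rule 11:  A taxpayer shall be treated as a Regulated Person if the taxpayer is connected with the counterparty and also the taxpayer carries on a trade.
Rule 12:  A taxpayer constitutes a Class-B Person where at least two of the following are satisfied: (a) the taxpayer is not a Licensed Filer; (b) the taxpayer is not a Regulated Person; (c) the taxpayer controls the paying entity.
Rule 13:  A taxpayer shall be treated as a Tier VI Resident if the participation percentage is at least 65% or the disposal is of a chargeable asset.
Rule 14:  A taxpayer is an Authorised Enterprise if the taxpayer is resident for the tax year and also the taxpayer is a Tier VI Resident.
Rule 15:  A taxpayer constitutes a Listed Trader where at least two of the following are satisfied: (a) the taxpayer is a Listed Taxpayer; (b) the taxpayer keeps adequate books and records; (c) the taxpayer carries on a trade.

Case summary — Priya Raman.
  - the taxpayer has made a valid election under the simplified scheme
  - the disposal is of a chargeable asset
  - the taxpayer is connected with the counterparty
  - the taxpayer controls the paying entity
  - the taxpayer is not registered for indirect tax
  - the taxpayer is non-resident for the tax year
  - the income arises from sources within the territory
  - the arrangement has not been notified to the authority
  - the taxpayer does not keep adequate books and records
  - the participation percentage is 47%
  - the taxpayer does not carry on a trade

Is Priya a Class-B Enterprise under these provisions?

rule 6 — Listed Taxpayer: [the disposal is of a chargeable asset? yes] AND [the taxpayer is not connected with the counterparty? no] → not satisfied.
rule 15 — Listed Trader: Listed Taxpayer (rule 6)? no; the taxpayer keeps adequate books and records? no; the taxpayer carries on a trade? no — 0 of 3 hold (need ≥2) → not satisfied.
rule 13 — Tier VI Resident: [participation percentage: 47% ≥ 65%? no] OR [the disposal is of a chargeable asset? yes] → satisfied.
rule 14 — Authorised Enterprise: [the taxpayer is resident for the tax year? no] AND [Tier VI Resident (rule 13)? yes] → not satisfied.
rule 9 — Qualifying Resident: Listed Trader (rule 15)? no; the income arises from sources within the territory? yes; Authorised Enterprise (rule 14)? no — 1 of 3 hold (need ≥2) → not satisfied.
rule 4 — Licensed Filer: [the disposal is of a chargeable asset? yes] OR [the taxpayer has not made a valid election under the simplified scheme? no] OR [the taxpayer does not carry on a trade? yes] → satisfied.
rule 11 — Regulated Person: [the taxpayer is connected with the counterparty? yes] AND [the taxpayer carries on a trade? no] → not satisfied.
rule 12 — Class-B Person: not a Licensed Filer (rule 4)? no; not a Regulated Person (rule 11)? yes; the taxpayer controls the paying entity? yes — 2 of 3 hold (need ≥2) → satisfied.
rule 5 — Tier V Filer: [the taxpayer carries on a trade? no] OR [the income arises from sources outside the territory? no] OR [the taxpayer is connected with the counterparty? yes] → satisfied.
rule 8 — Exempt Taxpayer: [the arrangement has been notified to the authority? no] OR [Tier V Filer (rule 5)? yes] OR [participation percentage: 47% ≥ 65%? no] → satisfied.
rule 1 — Class-B Enterprise: [Qualifying Resident (rule 9)? no] OR [Class-B Person (rule 12)? yes] OR [not an Exempt Taxpayer (rule 8)? no] → satisfied.

Yes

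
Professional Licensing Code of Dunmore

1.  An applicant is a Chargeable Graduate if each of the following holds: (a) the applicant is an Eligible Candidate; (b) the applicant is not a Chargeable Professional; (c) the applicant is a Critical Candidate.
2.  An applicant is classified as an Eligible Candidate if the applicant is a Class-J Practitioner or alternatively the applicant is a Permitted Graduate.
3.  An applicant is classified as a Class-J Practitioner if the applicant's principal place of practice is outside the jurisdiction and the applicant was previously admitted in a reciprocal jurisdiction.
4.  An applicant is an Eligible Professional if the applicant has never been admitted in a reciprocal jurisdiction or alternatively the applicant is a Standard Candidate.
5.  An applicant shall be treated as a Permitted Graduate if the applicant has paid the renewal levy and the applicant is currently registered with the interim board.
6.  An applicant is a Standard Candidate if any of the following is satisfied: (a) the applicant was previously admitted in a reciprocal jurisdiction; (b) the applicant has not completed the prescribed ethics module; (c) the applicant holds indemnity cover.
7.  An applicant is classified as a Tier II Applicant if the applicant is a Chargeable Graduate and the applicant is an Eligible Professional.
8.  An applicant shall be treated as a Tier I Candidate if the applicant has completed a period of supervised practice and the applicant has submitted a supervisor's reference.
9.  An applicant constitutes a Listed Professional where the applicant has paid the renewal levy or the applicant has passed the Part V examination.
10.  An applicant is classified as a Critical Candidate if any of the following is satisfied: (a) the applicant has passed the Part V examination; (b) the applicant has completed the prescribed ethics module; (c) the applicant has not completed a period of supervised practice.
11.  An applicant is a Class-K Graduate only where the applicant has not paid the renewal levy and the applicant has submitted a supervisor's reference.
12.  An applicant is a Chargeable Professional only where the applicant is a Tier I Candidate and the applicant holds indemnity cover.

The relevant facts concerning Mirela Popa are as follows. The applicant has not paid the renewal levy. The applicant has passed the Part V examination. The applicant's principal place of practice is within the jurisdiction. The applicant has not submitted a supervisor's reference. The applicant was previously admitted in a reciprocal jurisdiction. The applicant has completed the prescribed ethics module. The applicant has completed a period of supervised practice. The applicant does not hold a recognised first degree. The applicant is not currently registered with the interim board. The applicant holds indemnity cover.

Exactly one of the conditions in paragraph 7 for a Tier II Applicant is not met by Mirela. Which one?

paragraph 3 — Class-J Practitioner: [the applicant's principal place of practice is outside the jurisdiction? no] AND [the applicant was previously admitted in a reciprocal jurisdiction? yes] → not satisfied.
paragraph 5 — Permitted Graduate: [the applicant has paid the renewal levy? no] AND [the applicant is currently registered with the interim board? no] → not satisfied.
paragraph 2 — Eligible Candidate: [Class-J Practitioner (paragraph 3)? no] OR [Permitted Graduate (paragraph 5)? no] → not satisfied.
paragraph 8 — Tier I Candidate: [the applicant has completed a period of supervised practice? yes] AND [the applicant has submitted a supervisor's reference? no] → not satisfied.
paragraph 12 — Chargeable Professional: [Tier I Candidate (paragraph 8)? no] AND [the applicant holds indemnity cover? yes] → not satisfied.
paragraph 10 — Critical Candidate: [the applicant has passed the Part V examination? yes] OR [the applicant has completed the prescribed ethics module? yes] OR [the applicant has not completed a period of supervised practice? no] → satisfied.
paragraph 1 — Chargeable Graduate: [Eligible Candidate (paragraph 2)? no] AND [not a Chargeable Professional (paragraph 12)? yes] AND [Critical Candidate (paragraph 10)? yes] → not satisfied.
paragraph 6 — Standard Candidate: [the applicant was previously admitted in a reciprocal jurisdiction? yes] OR [the applicant has not completed the prescribed ethics module? no] OR [the applicant holds indemnity cover? yes] → satisfied.
paragraph 4 — Eligible Professional: [the applicant has never been admitted in a reciprocal jurisdiction? no] OR [Standard Candidate (paragraph 6)? yes] → satisfied.
paragraph 7 — Tier II Applicant: [Chargeable Graduate (paragraph 1)? no] AND [Eligible Professional (paragraph 4)? yes] → not satisfied.

Chargeable Graduate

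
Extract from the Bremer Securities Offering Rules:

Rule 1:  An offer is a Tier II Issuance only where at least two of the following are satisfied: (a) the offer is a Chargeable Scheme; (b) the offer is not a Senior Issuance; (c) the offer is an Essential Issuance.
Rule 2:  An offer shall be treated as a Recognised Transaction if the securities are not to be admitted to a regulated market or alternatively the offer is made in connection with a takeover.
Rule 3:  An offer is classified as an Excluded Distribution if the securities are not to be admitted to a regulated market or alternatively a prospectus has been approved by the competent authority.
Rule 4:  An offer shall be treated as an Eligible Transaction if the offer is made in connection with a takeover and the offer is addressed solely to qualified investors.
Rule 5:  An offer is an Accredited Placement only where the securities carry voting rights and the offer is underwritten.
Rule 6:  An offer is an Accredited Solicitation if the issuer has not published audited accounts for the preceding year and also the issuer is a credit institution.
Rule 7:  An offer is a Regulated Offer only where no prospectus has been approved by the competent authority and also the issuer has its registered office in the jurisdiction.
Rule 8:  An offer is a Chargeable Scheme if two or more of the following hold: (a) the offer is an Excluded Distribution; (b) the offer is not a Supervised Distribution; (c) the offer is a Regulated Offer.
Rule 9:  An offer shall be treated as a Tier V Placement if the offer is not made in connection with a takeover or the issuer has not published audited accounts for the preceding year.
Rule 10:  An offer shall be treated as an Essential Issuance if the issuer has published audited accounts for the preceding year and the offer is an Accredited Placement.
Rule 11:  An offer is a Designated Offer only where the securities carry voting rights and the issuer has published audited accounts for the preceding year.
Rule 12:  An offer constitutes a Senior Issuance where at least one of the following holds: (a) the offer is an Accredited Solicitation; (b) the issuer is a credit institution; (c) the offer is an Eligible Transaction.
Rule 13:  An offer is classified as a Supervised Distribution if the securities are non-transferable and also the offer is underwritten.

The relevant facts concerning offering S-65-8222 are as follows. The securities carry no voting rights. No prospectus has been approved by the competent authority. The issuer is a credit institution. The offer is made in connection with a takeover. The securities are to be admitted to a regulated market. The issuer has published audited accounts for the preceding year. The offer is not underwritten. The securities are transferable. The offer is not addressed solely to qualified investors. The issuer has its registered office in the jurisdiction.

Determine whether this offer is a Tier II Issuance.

No

rule 3 — Excluded Distribution: [the securities are not to be admitted to a regulated market? no] OR [a prospectus has been approved by the competent authority? no] → not satisfied.
rule 13 — Supervised Distribution: [the securities are non-transferable? no] AND [the offer is underwritten? no] → not satisfied.
rule 7 — Regulated Offer: [no prospectus has been approved by the competent authority? yes] AND [the issuer has its registered office in the jurisdiction? yes] → satisfied.
rule 8 — Chargeable Scheme: Excluded Distribution (rule 3)? no; not a Supervised Distribution (rule 13)? yes; Regulated Offer (rule 7)? yes — 2 of 3 hold (need ≥2) → satisfied.
rule 6 — Accredited Solicitation: [the issuer has not published audited accounts for the preceding year? no] AND [the issuer is a credit institution? yes] → not satisfied.
rule 4 — Eligible Transaction: [the offer is made in connection with a takeover? yes] AND [the offer is addressed solely to qualified investors? no] → not satisfied.
rule 12 — Senior Issuance: [Accredited Solicitation (rule 6)? no] OR [the issuer is a credit institution? yes] OR [Eligible Transaction (rule 4)? no] → satisfied.
rule 5 — Accredited Placement: [the securities carry voting rights? no] AND [the offer is underwritten? no] → not satisfied.
rule 10 — Essential Issuance: [the issuer has published audited accounts for the preceding year? yes] AND [Accredited Placement (rule 5)? no] → not satisfied.
rule 1 — Tier II Issuance: Chargeable Scheme (rule 8)? yes; not a Senior Issuance (rule 12)? no; Essential Issuance (rule 10)? no — 1 of 3 hold (need ≥2) → not satisfied.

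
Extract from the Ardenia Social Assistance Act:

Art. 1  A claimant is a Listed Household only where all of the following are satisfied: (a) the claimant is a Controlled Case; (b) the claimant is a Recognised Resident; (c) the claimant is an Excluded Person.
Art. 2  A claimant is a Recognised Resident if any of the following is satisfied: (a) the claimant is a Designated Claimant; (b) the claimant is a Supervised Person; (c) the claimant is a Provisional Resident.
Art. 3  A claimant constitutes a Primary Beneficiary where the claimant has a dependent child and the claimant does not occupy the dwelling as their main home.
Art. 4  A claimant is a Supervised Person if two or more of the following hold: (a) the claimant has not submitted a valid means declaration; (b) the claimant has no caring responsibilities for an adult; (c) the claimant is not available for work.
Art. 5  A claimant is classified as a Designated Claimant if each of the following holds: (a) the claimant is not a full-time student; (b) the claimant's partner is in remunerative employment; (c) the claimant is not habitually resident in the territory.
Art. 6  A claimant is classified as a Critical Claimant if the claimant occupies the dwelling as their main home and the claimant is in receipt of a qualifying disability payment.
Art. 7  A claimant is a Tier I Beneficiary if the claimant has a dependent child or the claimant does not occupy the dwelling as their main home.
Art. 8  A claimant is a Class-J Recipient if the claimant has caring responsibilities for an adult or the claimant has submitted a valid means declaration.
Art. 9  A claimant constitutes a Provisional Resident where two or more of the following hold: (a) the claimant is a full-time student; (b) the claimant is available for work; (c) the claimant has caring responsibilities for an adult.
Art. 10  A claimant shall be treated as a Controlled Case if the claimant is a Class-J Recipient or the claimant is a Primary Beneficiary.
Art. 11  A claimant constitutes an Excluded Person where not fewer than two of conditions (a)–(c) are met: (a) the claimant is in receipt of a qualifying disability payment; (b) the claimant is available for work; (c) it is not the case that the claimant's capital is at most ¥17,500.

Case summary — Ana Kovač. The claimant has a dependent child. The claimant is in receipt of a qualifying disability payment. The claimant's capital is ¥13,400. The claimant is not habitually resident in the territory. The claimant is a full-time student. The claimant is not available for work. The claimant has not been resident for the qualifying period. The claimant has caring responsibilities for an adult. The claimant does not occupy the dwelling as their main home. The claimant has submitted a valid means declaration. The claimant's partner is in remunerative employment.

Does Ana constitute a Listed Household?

No

article 8 — Class-J Recipient: [the claimant has caring responsibilities for an adult? yes] OR [the claimant has submitted a valid means declaration? yes] → satisfied.
article 3 — Primary Beneficiary: [the claimant has a dependent child? yes] AND [the claimant does not occupy the dwelling as their main home? yes] → satisfied.
article 10 — Controlled Case: [Class-J Recipient (article 8)? yes] OR [Primary Beneficiary (article 3)? yes] → satisfied.
article 5 — Designated Claimant: [the claimant is not a full-time student? no] AND [the claimant's partner is in remunerative employment? yes] AND [the claimant is not habitually resident in the territory? yes] → not satisfied.
article 4 — Supervised Person: the claimant has not submitted a valid means declaration? no; the claimant has no caring responsibilities for an adult? no; the claimant is not available for work? yes — 1 of 3 hold (need ≥2) → not satisfied.
article 9 — Provisional Resident: the claimant is a full-time student? yes; the claimant is available for work? no; the claimant has caring responsibilities for an adult? yes — 2 of 3 hold (need ≥2) → satisfied.
article 2 — Recognised Resident: [Designated Claimant (article 5)? no] OR [Supervised Person (article 4)? no] OR [Provisional Resident (article 9)? yes] → satisfied.
article 11 — Excluded Person: the claimant is in receipt of a qualifying disability payment? yes; the claimant is available for work? no; claimant's capital: ¥13,400 ≤ ¥17,500? yes, so negated condition no — 1 of 3 hold (need ≥2) → not satisfied.
article 1 — Listed Household: [Controlled Case (article 10)? yes] AND [Recognised Resident (article 2)? yes] AND [Excluded Person (article 11)? no] → not satisfied.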